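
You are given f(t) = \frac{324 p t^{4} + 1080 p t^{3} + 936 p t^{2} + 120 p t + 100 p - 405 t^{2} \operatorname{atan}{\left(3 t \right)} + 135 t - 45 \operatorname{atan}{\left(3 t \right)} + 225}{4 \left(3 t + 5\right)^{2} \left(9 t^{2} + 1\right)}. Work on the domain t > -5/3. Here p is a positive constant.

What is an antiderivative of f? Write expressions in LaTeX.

For F(t) to be correct the identity F'(t) - f(t) = 0 must hold.
Check: d/dt[p t + \frac{15 \operatorname{atan}{\left(3 t \right)}}{12 t + 20}] = \frac{324 p t^{4} + 1080 p t^{3} + 936 p t^{2} + 120 p t + 100 p - 405 t^{2} \operatorname{atan}{\left(3 t \right)} + 135 t - 45 \operatorname{atan}{\left(3 t \right)} + 225}{324 t^{4} + 1080 t^{3} + 936 t^{2} + 120 t + 100}, which equals f(t).

An antiderivative is F(t) = p t + \frac{15 \operatorname{atan}{\left(3 t \right)}}{12 t + 20}.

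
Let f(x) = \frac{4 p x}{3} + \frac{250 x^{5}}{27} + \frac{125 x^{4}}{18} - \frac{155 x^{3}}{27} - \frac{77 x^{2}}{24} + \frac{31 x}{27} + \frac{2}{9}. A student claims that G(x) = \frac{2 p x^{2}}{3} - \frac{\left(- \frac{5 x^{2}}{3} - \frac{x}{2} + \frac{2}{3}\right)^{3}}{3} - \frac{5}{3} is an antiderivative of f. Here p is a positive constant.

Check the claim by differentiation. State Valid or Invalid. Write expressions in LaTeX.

Valid - the claim checks out under differentiation.

d/dx[G] = \frac{4 p x}{3} + \frac{250 x^{5}}{27} + \frac{125 x^{4}}{18} - \frac{155 x^{3}}{27} - \frac{77 x^{2}}{24} + \frac{31 x}{27} + \frac{2}{9}
This equals f(x) exactly, so the claim holds.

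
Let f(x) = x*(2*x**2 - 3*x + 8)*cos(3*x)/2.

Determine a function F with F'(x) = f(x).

For F(x) to be correct the identity F'(x) - f(x) = 0 must hold.
Check: d/dx[x**3*sin(3*x)/3 - x**2*sin(3*x)/2 + x**2*cos(3*x)/3 + 10*x*sin(3*x)/9 - x*cos(3*x)/3 + sin(3*x)/9 + 10*cos(3*x)/27] = x**3*cos(3*x) - 3*x**2*cos(3*x)/2 + 4*x*cos(3*x), which equals f(x).

An antiderivative is F(x) = x**3*sin(3*x)/3 - x**2*sin(3*x)/2 + x**2*cos(3*x)/3 + 10*x*sin(3*x)/9 - x*cos(3*x)/3 + sin(3*x)/9 + 10*cos(3*x)/27.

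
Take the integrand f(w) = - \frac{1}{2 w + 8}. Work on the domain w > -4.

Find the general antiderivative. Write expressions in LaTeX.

F(w) = - \frac{\log{\left(\frac{w}{2} + 2 \right)}}{2} + C

Since d/dw undoes antidifferentiation here, F'(w) = f(w) is required of F(w).
Check: d/dw[- \frac{\log{\left(\frac{w}{2} + 2 \right)}}{2}] = - \frac{1}{2 w + 8} = f(w).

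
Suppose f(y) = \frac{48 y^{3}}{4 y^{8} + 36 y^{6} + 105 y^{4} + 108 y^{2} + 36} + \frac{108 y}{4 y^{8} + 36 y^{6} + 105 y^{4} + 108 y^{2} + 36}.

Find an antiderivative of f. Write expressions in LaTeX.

The substitution u = \frac{y^{4}}{3} + \frac{3 y^{2}}{2} + 1 works: f is exactly (dF/du)*(du/dy) for that inner function.
Check: d/dy[- \frac{1}{\frac{y^{4}}{3} + \frac{3 y^{2}}{2} + 1}] = \frac{48 y^{3} + 108 y}{4 y^{8} + 36 y^{6} + 105 y^{4} + 108 y^{2} + 36}, which equals f(y).

An antiderivative is F(y) = - \frac{1}{\frac{y^{4}}{3} + \frac{3 y^{2}}{2} + 1}.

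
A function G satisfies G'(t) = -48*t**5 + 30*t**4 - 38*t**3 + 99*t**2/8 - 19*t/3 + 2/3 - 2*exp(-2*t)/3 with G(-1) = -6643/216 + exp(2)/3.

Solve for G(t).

G(t) = -8*t**6 + 6*t**5 - 19*t**4/2 + 33*t**3/8 - 19*t**2/6 + 2*t/3 + 19/27 + exp(-2*t)/3

The integrand splits into summands that can be handled one at a time.
A general antiderivative is (-2*t**2 + t/2 - 2/3)**3 + exp(-2*t)/3 + C.
The condition gives C = -6643/216 + exp(2)/3 - (-6859/216 + exp(2)/3) = 1.
So G(t) = -8*t**6 + 6*t**5 - 19*t**4/2 + 33*t**3/8 - 19*t**2/6 + 2*t/3 + 19/27 + exp(-2*t)/3.
Check: d/dt[-8*t**6 + 6*t**5 - 19*t**4/2 + 33*t**3/8 - 19*t**2/6 + 2*t/3 + 19/27 + exp(-2*t)/3] = (-1152*t**5*exp(2*t) + 720*t**4*exp(2*t) - 912*t**3*exp(2*t) + 297*t**2*exp(2*t) - 152*t*exp(2*t) + 16*exp(2*t) - 16)*exp(-2*t)/24, which equals G'(t).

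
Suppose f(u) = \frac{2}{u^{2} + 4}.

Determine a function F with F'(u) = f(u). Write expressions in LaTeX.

Recover f(u) by differentiating a candidate F(u); any mismatch rules it out.
Check: d/du[\operatorname{atan}{\left(\frac{u}{2} \right)}] = \frac{2}{u^{2} + 4} = f(u).

An antiderivative is F(u) = \operatorname{atan}{\left(\frac{u}{2} \right)}.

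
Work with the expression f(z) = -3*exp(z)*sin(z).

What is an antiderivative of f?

Recover f(z) by differentiating a candidate F(z); any mismatch rules it out.
Check: d/dz[-3*exp(z)*sin(z)/2 + 3*exp(z)*cos(z)/2] = -3*exp(z)*sin(z) = f(z).

An antiderivative is F(z) = -3*exp(z)*sin(z)/2 + 3*exp(z)*cos(z)/2.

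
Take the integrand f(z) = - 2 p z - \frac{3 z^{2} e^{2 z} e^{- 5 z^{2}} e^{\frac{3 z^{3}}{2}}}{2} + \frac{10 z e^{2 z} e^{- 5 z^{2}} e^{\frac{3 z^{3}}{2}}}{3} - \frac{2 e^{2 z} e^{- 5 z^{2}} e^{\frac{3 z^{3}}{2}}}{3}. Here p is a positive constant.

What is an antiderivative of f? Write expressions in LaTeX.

The integrand splits into summands that can be handled one at a time.
Check: d/dz[\frac{- 3 p z^{2} - e^{\frac{3 z^{3}}{2} - 5 z^{2} + 2 z}}{3}] = - 2 p z - \frac{3 z^{2} e^{2 z} e^{- 5 z^{2}} e^{\frac{3 z^{3}}{2}}}{2} + \frac{10 z e^{2 z} e^{- 5 z^{2}} e^{\frac{3 z^{3}}{2}}}{3} - \frac{2 e^{2 z} e^{- 5 z^{2}} e^{\frac{3 z^{3}}{2}}}{3} = f(z).

An antiderivative is F(z) = \frac{- 3 p z^{2} - e^{\frac{3 z^{3}}{2} - 5 z^{2} + 2 z}}{3}.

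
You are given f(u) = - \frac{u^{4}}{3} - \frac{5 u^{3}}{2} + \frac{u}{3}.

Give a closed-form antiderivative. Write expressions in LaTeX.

An antiderivative is F(u) = - \frac{u^{5}}{15} - \frac{5 u^{4}}{8} + \frac{u^{2}}{6}.

Integrate term by term and add the pieces.
Check: d/du[- \frac{u^{5}}{15} - \frac{5 u^{4}}{8} + \frac{u^{2}}{6}] = - \frac{u^{4}}{3} - \frac{5 u^{3}}{2} + \frac{u}{3} = f(u).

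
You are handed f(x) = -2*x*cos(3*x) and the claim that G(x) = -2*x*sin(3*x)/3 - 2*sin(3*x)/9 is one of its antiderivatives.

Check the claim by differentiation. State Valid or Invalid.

d/dx[G] = -2*x*cos(3*x) - 2*sin(3*x)/3 - 2*cos(3*x)/3
d/dx[G] - f(x) = -2*sin(3*x)/3 - 2*cos(3*x)/3 != 0.

Invalid: d/dx[G] - f = -2*sin(3*x)/3 - 2*cos(3*x)/3, which is not 0.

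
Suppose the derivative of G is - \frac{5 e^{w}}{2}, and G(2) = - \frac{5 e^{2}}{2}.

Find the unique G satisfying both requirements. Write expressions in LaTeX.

Recover the given G'(w) by differentiating a candidate G(w); any mismatch rules it out.
A general antiderivative is - \frac{5 e^{w}}{2} + C.
The condition gives C = - \frac{5 e^{2}}{2} - (- \frac{5 e^{2}}{2}) = 0.
So G(w) = - \frac{5 e^{w}}{2}.
Check: d/dw[- \frac{5 e^{w}}{2}] = - \frac{5 e^{w}}{2} = G'(w).

G(w) = - \frac{5 e^{w}}{2}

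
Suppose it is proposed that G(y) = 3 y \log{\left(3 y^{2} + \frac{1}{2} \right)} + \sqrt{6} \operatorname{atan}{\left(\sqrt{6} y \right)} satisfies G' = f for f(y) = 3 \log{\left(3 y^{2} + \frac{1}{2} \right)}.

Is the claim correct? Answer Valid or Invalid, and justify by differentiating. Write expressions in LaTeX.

Invalid: d/dy[G] - f = 6, which is not 0.

d/dy[G] = 3 \log{\left(3 y^{2} + \frac{1}{2} \right)} + 6
d/dy[G] - f(y) = 6 != 0.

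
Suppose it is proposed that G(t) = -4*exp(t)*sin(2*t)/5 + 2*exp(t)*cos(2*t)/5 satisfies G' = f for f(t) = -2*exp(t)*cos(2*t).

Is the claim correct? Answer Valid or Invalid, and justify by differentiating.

d/dt[G] = -8*exp(t)*sin(2*t)/5 - 6*exp(t)*cos(2*t)/5
d/dt[G] - f(t) = -8*exp(t)*sin(2*t)/5 + 4*exp(t)*cos(2*t)/5 != 0.

Invalid: d/dt[G] - f = -8*exp(t)*sin(2*t)/5 + 4*exp(t)*cos(2*t)/5, which is not 0.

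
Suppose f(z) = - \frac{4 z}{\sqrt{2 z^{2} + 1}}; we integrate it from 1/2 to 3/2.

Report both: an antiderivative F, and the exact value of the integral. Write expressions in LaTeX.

f matches the chain-rule pattern g'(h)*h' with inner function h(z) = 2 z^{2} + 1; substituting u = h(z) collapses the integral.
F(z) = - 2 \sqrt{2 z^{2} + 1} is an antiderivative of f.
Check: d/dz[- 2 \sqrt{2 z^{2} + 1}] = - \frac{4 z}{\sqrt{2 z^{2} + 1}} = f(z).
F(3/2) = - \sqrt{22}; F(1/2) = - \sqrt{6}.
Integral = F(3/2) - F(1/2) = - \sqrt{22} + \sqrt{6}.

Antiderivative: F(z) = - 2 \sqrt{2 z^{2} + 1}; value = - \sqrt{22} + \sqrt{6}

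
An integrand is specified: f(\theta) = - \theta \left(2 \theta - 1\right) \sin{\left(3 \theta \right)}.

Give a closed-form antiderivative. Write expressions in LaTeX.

An antiderivative is F(\theta) = \frac{2 \theta^{2} \cos{\left(3 \theta \right)}}{3} - \frac{4 \theta \sin{\left(3 \theta \right)}}{9} - \frac{\theta \cos{\left(3 \theta \right)}}{3} + \frac{\sin{\left(3 \theta \right)}}{9} - \frac{4 \cos{\left(3 \theta \right)}}{27}.

Differentiate the proposed F(\theta) back; it has to land on f(\theta) exactly.
Check: d/d\theta[\frac{2 \theta^{2} \cos{\left(3 \theta \right)}}{3} - \frac{4 \theta \sin{\left(3 \theta \right)}}{9} - \frac{\theta \cos{\left(3 \theta \right)}}{3} + \frac{\sin{\left(3 \theta \right)}}{9} - \frac{4 \cos{\left(3 \theta \right)}}{27}] = - 2 \theta^{2} \sin{\left(3 \theta \right)} + \theta \sin{\left(3 \theta \right)}, which equals f(\theta).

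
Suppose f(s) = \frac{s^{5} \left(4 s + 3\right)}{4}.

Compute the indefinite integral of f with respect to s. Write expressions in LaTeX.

F(s) = \frac{s^{7}}{7} + \frac{s^{6}}{8} + C

Any candidate F(s) must reproduce f(s) exactly when differentiated.
Check: d/ds[\frac{s^{7}}{7} + \frac{s^{6}}{8}] = s^{6} + \frac{3 s^{5}}{4}, which equals f(s).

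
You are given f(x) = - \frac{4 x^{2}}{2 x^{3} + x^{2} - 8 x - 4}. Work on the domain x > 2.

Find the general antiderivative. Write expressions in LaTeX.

The denominator factors as \left(x - 2\right) \left(x + 2\right) \left(2 x + 1\right); partial fractions split f into directly integrable pieces: \frac{4}{15 \left(2 x + 1\right)} - \frac{4}{3 \left(x + 2\right)} - \frac{4}{5 \left(x - 2\right)}.
Check: d/dx[\frac{2 \left(- 6 \log{\left(x - 2 \right)} + \log{\left(x + \frac{1}{2} \right)} - 10 \log{\left(x + 2 \right)}\right)}{15}] = - \frac{4 x^{2}}{2 x^{3} + x^{2} - 8 x - 4} = f(x).

F(x) = \frac{2 \left(- 6 \log{\left(x - 2 \right)} + \log{\left(x + \frac{1}{2} \right)} - 10 \log{\left(x + 2 \right)}\right)}{15} + C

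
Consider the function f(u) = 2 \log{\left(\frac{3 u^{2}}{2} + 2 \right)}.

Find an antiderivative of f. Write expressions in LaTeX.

Whatever form F(u) takes, F'(u) = f(u) is non-negotiable.
Check: d/du[2 u \log{\left(\frac{3 u^{2}}{2} + 2 \right)} - 4 u + \frac{8 \sqrt{3} \operatorname{atan}{\left(\frac{\sqrt{3} u}{2} \right)}}{3}] = 2 \log{\left(\frac{3 u^{2}}{2} + 2 \right)} = f(u).

An antiderivative is F(u) = 2 u \log{\left(\frac{3 u^{2}}{2} + 2 \right)} - 4 u + \frac{8 \sqrt{3} \operatorname{atan}{\left(\frac{\sqrt{3} u}{2} \right)}}{3}.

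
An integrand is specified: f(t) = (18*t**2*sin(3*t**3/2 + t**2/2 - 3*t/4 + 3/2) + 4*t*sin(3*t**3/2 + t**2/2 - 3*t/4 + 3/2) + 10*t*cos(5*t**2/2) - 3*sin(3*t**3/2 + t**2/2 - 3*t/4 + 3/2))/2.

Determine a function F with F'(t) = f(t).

An antiderivative F(t) passes only if d/dt[F] lands on f(t) exactly.
Check: d/dt[sin(5*t**2/2) - 2*cos(3*t**3/2 + t**2/2 - 3*t/4 + 3/2)] = 9*t**2*sin(3*t**3/2 + t**2/2 - 3*t/4 + 3/2) + 2*t*sin(3*t**3/2 + t**2/2 - 3*t/4 + 3/2) + 5*t*cos(5*t**2/2) - 3*sin(3*t**3/2 + t**2/2 - 3*t/4 + 3/2)/2, which equals f(t).

An antiderivative is F(t) = sin(5*t**2/2) - 2*cos(3*t**3/2 + t**2/2 - 3*t/4 + 3/2).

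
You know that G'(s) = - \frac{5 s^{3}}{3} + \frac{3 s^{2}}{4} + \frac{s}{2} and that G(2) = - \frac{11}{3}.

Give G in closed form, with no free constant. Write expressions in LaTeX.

G(s) = - \frac{5 s^{4}}{12} + \frac{s^{3}}{4} + \frac{s^{2}}{4}

Integrate term by term and add the pieces.
A general antiderivative is - \frac{5 s^{4}}{12} + \frac{s^{3}}{4} + \frac{s^{2}}{4} + C.
The condition gives C = - \frac{11}{3} - (- \frac{11}{3}) = 0.
So G(s) = - \frac{5 s^{4}}{12} + \frac{s^{3}}{4} + \frac{s^{2}}{4}.
Check: d/ds[- \frac{5 s^{4}}{12} + \frac{s^{3}}{4} + \frac{s^{2}}{4}] = - \frac{5 s^{3}}{3} + \frac{3 s^{2}}{4} + \frac{s}{2} = G'(s).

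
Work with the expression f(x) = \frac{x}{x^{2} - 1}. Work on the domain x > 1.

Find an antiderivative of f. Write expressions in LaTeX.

Factor the denominator (\left(x - 1\right) \left(x + 1\right)) and decompose: f = \frac{1}{2 \left(x + 1\right)} + \frac{1}{2 \left(x - 1\right)}; each piece integrates to a log, atan, or power term.
Check: d/dx[\frac{\log{\left(x^{2} - 1 \right)}}{2}] = \frac{x}{x^{2} - 1} = f(x).

An antiderivative is F(x) = \frac{\log{\left(x^{2} - 1 \right)}}{2}.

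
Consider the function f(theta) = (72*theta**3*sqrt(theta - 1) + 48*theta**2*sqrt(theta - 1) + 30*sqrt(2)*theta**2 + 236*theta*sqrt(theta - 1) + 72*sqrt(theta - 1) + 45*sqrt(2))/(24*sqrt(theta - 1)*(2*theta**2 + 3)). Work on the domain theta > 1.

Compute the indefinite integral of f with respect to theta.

F(theta) = (9*theta**2 + 12*theta + 15*sqrt(2)*sqrt(theta - 1) + 16*log(2*theta**2 + 3) + 12)/12 + C

Whatever form F(theta) takes, F'(theta) = f(theta) is non-negotiable.
Check: d/dtheta[(9*theta**2 + 12*theta + 15*sqrt(2)*sqrt(theta - 1) + 16*log(2*theta**2 + 3) + 12)/12] = (72*theta**3*sqrt(theta - 1) + 48*theta**2*sqrt(theta - 1) + 30*sqrt(2)*theta**2 + 236*theta*sqrt(theta - 1) + 72*sqrt(theta - 1) + 45*sqrt(2))/(48*theta**2*sqrt(theta - 1) + 72*sqrt(theta - 1)), which equals f(theta).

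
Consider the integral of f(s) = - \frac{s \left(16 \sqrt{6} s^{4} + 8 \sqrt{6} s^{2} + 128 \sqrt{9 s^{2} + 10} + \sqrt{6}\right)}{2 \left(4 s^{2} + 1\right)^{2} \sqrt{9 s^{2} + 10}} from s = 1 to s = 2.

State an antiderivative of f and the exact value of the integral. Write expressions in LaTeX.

Antiderivative: F(s) = - \frac{4 \sqrt{6} s^{2} \sqrt{9 s^{2} + 10} + \sqrt{6} \sqrt{9 s^{2} + 10} - 144}{18 \left(4 s^{2} + 1\right)}; value = - \frac{96}{85} - \frac{\sqrt{69}}{9} + \frac{\sqrt{114}}{18}

A first test for any F(s): its s-derivative must equal f(s) identically.
F(s) = - \frac{4 \sqrt{6} s^{2} \sqrt{9 s^{2} + 10} + \sqrt{6} \sqrt{9 s^{2} + 10} - 144}{18 \left(4 s^{2} + 1\right)} is an antiderivative of f.
Check: d/ds[- \frac{4 \sqrt{6} s^{2} \sqrt{9 s^{2} + 10} + \sqrt{6} \sqrt{9 s^{2} + 10} - 144}{18 \left(4 s^{2} + 1\right)}] = \frac{- 16 \sqrt{6} s^{5} - 8 \sqrt{6} s^{3} - 128 s \sqrt{9 s^{2} + 10} - \sqrt{6} s}{32 s^{4} \sqrt{9 s^{2} + 10} + 16 s^{2} \sqrt{9 s^{2} + 10} + 2 \sqrt{9 s^{2} + 10}}, which equals f(s).
F(2) = \frac{8}{17} - \frac{\sqrt{69}}{9}; F(1) = \frac{8}{5} - \frac{\sqrt{114}}{18}.
Integral = F(2) - F(1) = - \frac{96}{85} - \frac{\sqrt{69}}{9} + \frac{\sqrt{114}}{18}.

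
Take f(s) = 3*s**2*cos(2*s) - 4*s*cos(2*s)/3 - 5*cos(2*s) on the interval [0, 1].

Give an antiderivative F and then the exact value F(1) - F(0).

Antiderivative: F(s) = (18*s**2*sin(2*s) - 8*s*sin(2*s) + 18*s*cos(2*s) - 39*sin(2*s) - 4*cos(2*s))/12; value = -29*sin(2)/12 + 7*cos(2)/6 + 1/3

Integrate term by term and add the pieces.
F(s) = (18*s**2*sin(2*s) - 8*s*sin(2*s) + 18*s*cos(2*s) - 39*sin(2*s) - 4*cos(2*s))/12 is an antiderivative of f.
Check: d/ds[(18*s**2*sin(2*s) - 8*s*sin(2*s) + 18*s*cos(2*s) - 39*sin(2*s) - 4*cos(2*s))/12] = 3*s**2*cos(2*s) - 4*s*cos(2*s)/3 - 5*cos(2*s) = f(s).
F(1) = -29*sin(2)/12 + 7*cos(2)/6; F(0) = -1/3.
Integral = F(1) - F(0) = -29*sin(2)/12 + 7*cos(2)/6 + 1/3.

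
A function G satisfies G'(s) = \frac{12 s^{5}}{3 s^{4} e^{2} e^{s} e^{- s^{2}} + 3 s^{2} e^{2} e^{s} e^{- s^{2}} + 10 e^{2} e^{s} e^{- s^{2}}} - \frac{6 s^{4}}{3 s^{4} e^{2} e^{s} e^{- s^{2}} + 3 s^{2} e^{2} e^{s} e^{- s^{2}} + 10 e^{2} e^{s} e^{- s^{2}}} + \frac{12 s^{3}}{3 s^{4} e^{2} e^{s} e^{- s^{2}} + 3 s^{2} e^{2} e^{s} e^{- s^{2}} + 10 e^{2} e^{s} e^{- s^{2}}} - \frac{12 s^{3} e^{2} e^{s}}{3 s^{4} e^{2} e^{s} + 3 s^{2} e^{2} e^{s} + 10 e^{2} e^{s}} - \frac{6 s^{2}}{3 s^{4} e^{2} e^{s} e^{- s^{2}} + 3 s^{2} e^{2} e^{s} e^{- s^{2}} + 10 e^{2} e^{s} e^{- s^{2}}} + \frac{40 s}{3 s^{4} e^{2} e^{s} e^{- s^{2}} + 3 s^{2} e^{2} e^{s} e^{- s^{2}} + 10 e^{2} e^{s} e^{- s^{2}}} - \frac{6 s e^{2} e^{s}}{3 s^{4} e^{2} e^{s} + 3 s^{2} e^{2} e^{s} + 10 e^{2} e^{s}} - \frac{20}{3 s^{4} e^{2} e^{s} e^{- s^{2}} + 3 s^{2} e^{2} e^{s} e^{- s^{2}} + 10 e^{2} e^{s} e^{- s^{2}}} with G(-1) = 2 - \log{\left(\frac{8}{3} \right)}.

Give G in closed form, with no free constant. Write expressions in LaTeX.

G(s) = \frac{\left(- e^{2} e^{s} e^{- s^{2}} \log{\left(3 s^{4} + 3 s^{2} + 10 \right)} + e^{2} e^{s} e^{- s^{2}} \log{\left(6 \right)} + 2\right) e^{- s} e^{s^{2}}}{e^{2}}

The integrand splits into summands that can be handled one at a time.
A general antiderivative is 2 e^{s^{2} - s - 2} - \log{\left(\frac{s^{4}}{2} + \frac{s^{2}}{2} + \frac{5}{3} \right)} + C.
The condition gives C = 2 - \log{\left(\frac{8}{3} \right)} - (2 - \log{\left(\frac{8}{3} \right)}) = 0.
So G(s) = \frac{\left(- e^{2} e^{s} e^{- s^{2}} \log{\left(3 s^{4} + 3 s^{2} + 10 \right)} + e^{2} e^{s} e^{- s^{2}} \log{\left(6 \right)} + 2\right) e^{- s} e^{s^{2}}}{e^{2}}.
Check: d/ds[\frac{\left(- e^{2} e^{s} e^{- s^{2}} \log{\left(3 s^{4} + 3 s^{2} + 10 \right)} + e^{2} e^{s} e^{- s^{2}} \log{\left(6 \right)} + 2\right) e^{- s} e^{s^{2}}}{e^{2}}] = \frac{12 s^{5} e^{s^{2}} - 6 s^{4} e^{s^{2}} - 12 s^{3} e^{2} e^{s} + 12 s^{3} e^{s^{2}} - 6 s^{2} e^{s^{2}} - 6 s e^{2} e^{s} + 40 s e^{s^{2}} - 20 e^{s^{2}}}{3 s^{4} e^{2} e^{s} + 3 s^{2} e^{2} e^{s} + 10 e^{2} e^{s}}, which equals G'(s).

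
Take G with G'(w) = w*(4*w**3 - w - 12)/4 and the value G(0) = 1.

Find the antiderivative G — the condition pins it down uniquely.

Check a candidate G(w) by differentiating: d/dw[G] must match the given G'(w).
A general antiderivative is w**5/5 - w**3/12 - 3*w**2/2 + C.
The condition gives C = 1 - (0) = 1.
So G(w) = (12*w**5 - 5*w**3 - 90*w**2 + 60)/60.
Check: d/dw[(12*w**5 - 5*w**3 - 90*w**2 + 60)/60] = w**4 - w**2/4 - 3*w, which equals G'(w).

G(w) = (12*w**5 - 5*w**3 - 90*w**2 + 60)/60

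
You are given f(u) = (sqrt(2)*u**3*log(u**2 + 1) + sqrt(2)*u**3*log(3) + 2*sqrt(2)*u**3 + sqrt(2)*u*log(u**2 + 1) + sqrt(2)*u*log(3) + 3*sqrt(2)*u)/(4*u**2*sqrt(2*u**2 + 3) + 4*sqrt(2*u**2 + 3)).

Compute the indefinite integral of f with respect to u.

f has the shape v'r + vr' for v = sqrt(u**2 + 3/2)/4 and r = log(3*u**2 + 3) — it is the derivative of the product v*r.
Check: d/du[sqrt(2)*sqrt(2*u**2 + 3)*log(3*u**2 + 3)/8] = (sqrt(2)*u**3*log(u**2 + 1) + sqrt(2)*u**3*log(3) + 2*sqrt(2)*u**3 + sqrt(2)*u*log(u**2 + 1) + sqrt(2)*u*log(3) + 3*sqrt(2)*u)/(4*u**2*sqrt(2*u**2 + 3) + 4*sqrt(2*u**2 + 3)) = f(u).

F(u) = sqrt(2)*sqrt(2*u**2 + 3)*log(3*u**2 + 3)/8 + C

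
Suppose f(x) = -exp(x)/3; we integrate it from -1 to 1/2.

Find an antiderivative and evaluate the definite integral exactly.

Antiderivative: F(x) = -exp(x)/3; value = -exp(1/2)/3 + exp(-1)/3

Recover f(x) by differentiating a candidate F(x); any mismatch rules it out.
F(x) = -exp(x)/3 is an antiderivative of f.
Check: d/dx[-exp(x)/3] = -exp(x)/3 = f(x).
F(1/2) = -exp(1/2)/3; F(-1) = -exp(-1)/3.
Integral = F(1/2) - F(-1) = -exp(1/2)/3 + exp(-1)/3.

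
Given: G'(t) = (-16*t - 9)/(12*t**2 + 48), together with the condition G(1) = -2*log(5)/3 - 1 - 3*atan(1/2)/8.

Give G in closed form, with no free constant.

G(t) = -2*log(t**2 + 4)/3 - 3*atan(t/2)/8 - 1

The proposed G(t) is checked by its d/dt: the result must match the given G'(t).
A general antiderivative is -2*log(t**2 + 4)/3 - 3*atan(t/2)/8 + C.
The condition gives C = -2*log(5)/3 - 1 - 3*atan(1/2)/8 - (-2*log(5)/3 - 3*atan(1/2)/8) = -1.
So G(t) = -2*log(t**2 + 4)/3 - 3*atan(t/2)/8 - 1.
Check: d/dt[-2*log(t**2 + 4)/3 - 3*atan(t/2)/8 - 1] = (-16*t - 9)/(12*t**2 + 48) = G'(t).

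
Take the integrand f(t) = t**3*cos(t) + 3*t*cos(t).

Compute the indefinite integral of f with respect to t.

F(t) = t**3*sin(t) + 3*t**2*cos(t) - 3*t*sin(t) - 3*cos(t) + C

Integrate term by term and add the pieces.
Check: d/dt[t**3*sin(t) + 3*t**2*cos(t) - 3*t*sin(t) - 3*cos(t)] = t**3*cos(t) + 3*t*cos(t) = f(t).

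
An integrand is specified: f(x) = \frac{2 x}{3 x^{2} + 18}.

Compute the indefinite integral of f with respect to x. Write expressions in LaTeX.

The substitution u = \frac{x^{2}}{2} + 3 works: f is exactly (dF/du)*(du/dx) for that inner function.
Check: d/dx[\frac{\log{\left(\frac{x^{2}}{2} + 3 \right)}}{3}] = \frac{2 x}{3 x^{2} + 18} = f(x).

F(x) = \frac{\log{\left(\frac{x^{2}}{2} + 3 \right)}}{3} + C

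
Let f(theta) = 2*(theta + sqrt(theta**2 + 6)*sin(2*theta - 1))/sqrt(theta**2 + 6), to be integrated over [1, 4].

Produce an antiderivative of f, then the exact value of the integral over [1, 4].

Antiderivative: F(theta) = 2*sqrt(theta**2 + 6) - cos(2*theta - 1); value = -2*sqrt(7) - cos(7) + cos(1) + 2*sqrt(22)

Check any antiderivative F(theta) by computing F'(theta) and comparing it with f(theta).
F(theta) = 2*sqrt(theta**2 + 6) - cos(2*theta - 1) is an antiderivative of f.
Check: d/dtheta[2*sqrt(theta**2 + 6) - cos(2*theta - 1)] = (2*theta + 2*sqrt(theta**2 + 6)*sin(2*theta - 1))/sqrt(theta**2 + 6), which equals f(theta).
F(4) = -cos(7) + 2*sqrt(22); F(1) = -cos(1) + 2*sqrt(7).
Integral = F(4) - F(1) = -2*sqrt(7) - cos(7) + cos(1) + 2*sqrt(22).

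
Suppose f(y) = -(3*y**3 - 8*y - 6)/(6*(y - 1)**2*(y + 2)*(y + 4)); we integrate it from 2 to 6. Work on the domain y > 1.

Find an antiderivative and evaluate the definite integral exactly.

Antiderivative: F(y) = (-103*y*log(y - 1) + 175*y*log(y + 2) - 747*y*log(y + 4) + 103*log(y - 1) - 175*log(y + 2) + 747*log(y + 4) - 165)/(1350*y - 1350); value = -83*log(10)/150 - 7*log(4)/54 - 103*log(5)/1350 + 22/225 + 7*log(8)/54 + 83*log(6)/150

The denominator factors as 6*(y - 1)**2*(y + 2)*(y + 4); partial fractions split f into directly integrable pieces: -83/(150*(y + 4)) + 7/(54*(y + 2)) - 103/(1350*(y - 1)) + 11/(90*(y - 1)**2).
F(y) = (-103*y*log(y - 1) + 175*y*log(y + 2) - 747*y*log(y + 4) + 103*log(y - 1) - 175*log(y + 2) + 747*log(y + 4) - 165)/(1350*y - 1350) is an antiderivative of f.
Check: d/dy[(-103*y*log(y - 1) + 175*y*log(y + 2) - 747*y*log(y + 4) + 103*log(y - 1) - 175*log(y + 2) + 747*log(y + 4) - 165)/(1350*y - 1350)] = (-3*y**3 + 8*y + 6)/(6*y**4 + 24*y**3 - 18*y**2 - 60*y + 48), which equals f(y).
F(6) = -83*log(10)/150 - 103*log(5)/1350 - 11/450 + 7*log(8)/54; F(2) = -83*log(6)/150 - 11/90 + 7*log(4)/54.
Integral = F(6) - F(2) = -83*log(10)/150 - 7*log(4)/54 - 103*log(5)/1350 + 22/225 + 7*log(8)/54 + 83*log(6)/150.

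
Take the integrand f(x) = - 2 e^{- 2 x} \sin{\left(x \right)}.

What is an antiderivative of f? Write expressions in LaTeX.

Differentiate the proposed F(x) back; it has to land on f(x) exactly.
Check: d/dx[\frac{4 e^{- 2 x} \sin{\left(x \right)}}{5} + \frac{2 e^{- 2 x} \cos{\left(x \right)}}{5}] = - 2 e^{- 2 x} \sin{\left(x \right)} = f(x).

An antiderivative is F(x) = \frac{4 e^{- 2 x} \sin{\left(x \right)}}{5} + \frac{2 e^{- 2 x} \cos{\left(x \right)}}{5}.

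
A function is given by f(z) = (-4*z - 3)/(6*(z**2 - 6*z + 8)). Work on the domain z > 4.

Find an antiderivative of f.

An antiderivative is F(z) = -19*log(z - 4)/12 + 11*log(z - 2)/12.

Factor the denominator (6*(z - 4)*(z - 2)) and decompose: f = 11/(12*(z - 2)) - 19/(12*(z - 4)); each piece integrates to a log, atan, or power term.
Check: d/dz[-19*log(z - 4)/12 + 11*log(z - 2)/12] = (-4*z - 3)/(6*z**2 - 36*z + 48), which equals f(z).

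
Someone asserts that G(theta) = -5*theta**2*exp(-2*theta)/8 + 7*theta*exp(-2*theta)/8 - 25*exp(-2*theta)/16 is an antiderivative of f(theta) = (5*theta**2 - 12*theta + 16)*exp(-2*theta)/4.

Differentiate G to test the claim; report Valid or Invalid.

Valid - the claim checks out under differentiation.

d/dtheta[G] = (5*theta**2 - 12*theta + 16)*exp(-2*theta)/4
This equals f(theta) exactly, so the claim holds.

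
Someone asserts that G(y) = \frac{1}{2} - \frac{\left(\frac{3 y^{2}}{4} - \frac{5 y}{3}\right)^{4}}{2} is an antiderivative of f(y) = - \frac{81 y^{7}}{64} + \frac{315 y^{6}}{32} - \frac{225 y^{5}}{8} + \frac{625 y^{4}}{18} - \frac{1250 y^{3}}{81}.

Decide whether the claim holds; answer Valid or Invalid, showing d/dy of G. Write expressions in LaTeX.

d/dy[G] = - \frac{81 y^{7}}{64} + \frac{315 y^{6}}{32} - \frac{225 y^{5}}{8} + \frac{625 y^{4}}{18} - \frac{1250 y^{3}}{81}
This equals f(y) exactly, so the claim holds.

Valid. The derivative of G reproduces f.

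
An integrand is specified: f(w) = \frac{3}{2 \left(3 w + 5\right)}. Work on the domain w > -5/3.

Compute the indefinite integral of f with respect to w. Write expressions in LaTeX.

A candidate is checked by its d/dw: the result must match f(w).
Check: d/dw[\frac{\log{\left(3 w + 5 \right)}}{2}] = \frac{3}{6 w + 10}, which equals f(w).

F(w) = \frac{\log{\left(3 w + 5 \right)}}{2} + C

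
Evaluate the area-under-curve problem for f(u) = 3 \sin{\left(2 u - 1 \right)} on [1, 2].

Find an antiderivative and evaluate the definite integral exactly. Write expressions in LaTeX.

Antiderivative: F(u) = - \frac{3 \cos{\left(2 u - 1 \right)}}{2}; value = \frac{3 \cos{\left(1 \right)}}{2} - \frac{3 \cos{\left(3 \right)}}{2}

Since d/du undoes antidifferentiation here, F'(u) = f(u) is required of F(u).
F(u) = - \frac{3 \cos{\left(2 u - 1 \right)}}{2} is an antiderivative of f.
Check: d/du[- \frac{3 \cos{\left(2 u - 1 \right)}}{2}] = 3 \sin{\left(2 u - 1 \right)} = f(u).
F(2) = - \frac{3 \cos{\left(3 \right)}}{2}; F(1) = - \frac{3 \cos{\left(1 \right)}}{2}.
Integral = F(2) - F(1) = \frac{3 \cos{\left(1 \right)}}{2} - \frac{3 \cos{\left(3 \right)}}{2}.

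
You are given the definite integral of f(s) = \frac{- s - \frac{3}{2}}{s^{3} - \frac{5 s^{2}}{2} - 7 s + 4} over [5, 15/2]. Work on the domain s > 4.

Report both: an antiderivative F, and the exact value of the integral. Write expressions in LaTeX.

The denominator factors as \left(s - 4\right) \left(s + 2\right) \left(2 s - 1\right); partial fractions split f into directly integrable pieces: \frac{16}{35 \left(2 s - 1\right)} + \frac{1}{30 \left(s + 2\right)} - \frac{11}{42 \left(s - 4\right)}.
F(s) = \frac{- 55 \log{\left(s - 4 \right)} + 48 \log{\left(s - \frac{1}{2} \right)} + 7 \log{\left(s + 2 \right)}}{210} is an antiderivative of f.
Check: d/ds[\frac{- 55 \log{\left(s - 4 \right)} + 48 \log{\left(s - \frac{1}{2} \right)} + 7 \log{\left(s + 2 \right)}}{210}] = \frac{- 2 s - 3}{2 s^{3} - 5 s^{2} - 14 s + 8}, which equals f(s).
F(15/2) = - \frac{11 \log{\left(\frac{7}{2} \right)}}{42} + \frac{\log{\left(\frac{19}{2} \right)}}{30} + \frac{8 \log{\left(7 \right)}}{35}; F(5) = \frac{\log{\left(7 \right)}}{30} + \frac{8 \log{\left(\frac{9}{2} \right)}}{35}.
Integral = F(15/2) - F(5) = - \frac{8 \log{\left(\frac{9}{2} \right)}}{35} - \frac{11 \log{\left(\frac{7}{2} \right)}}{42} + \frac{\log{\left(\frac{19}{2} \right)}}{30} + \frac{41 \log{\left(7 \right)}}{210}.

Antiderivative: F(s) = \frac{- 55 \log{\left(s - 4 \right)} + 48 \log{\left(s - \frac{1}{2} \right)} + 7 \log{\left(s + 2 \right)}}{210}; value = - \frac{8 \log{\left(\frac{9}{2} \right)}}{35} - \frac{11 \log{\left(\frac{7}{2} \right)}}{42} + \frac{\log{\left(\frac{19}{2} \right)}}{30} + \frac{41 \log{\left(7 \right)}}{210}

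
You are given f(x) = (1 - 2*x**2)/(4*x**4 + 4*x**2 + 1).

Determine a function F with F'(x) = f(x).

f has the shape u'v + uv' for u = x and v = 1/(2*x**2 + 1) — it is the derivative of the product u*v.
Check: d/dx[x/(2*x**2 + 1)] = (1 - 2*x**2)/(4*x**4 + 4*x**2 + 1) = f(x).

An antiderivative is F(x) = x/(2*x**2 + 1).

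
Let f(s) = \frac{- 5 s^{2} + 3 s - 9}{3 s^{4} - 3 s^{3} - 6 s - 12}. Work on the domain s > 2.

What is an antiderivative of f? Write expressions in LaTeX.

The denominator factors as 3 \left(s - 2\right) \left(s + 1\right) \left(s^{2} + 2\right); partial fractions split f into directly integrable pieces: - \frac{11 s + 10}{54 \left(s^{2} + 2\right)} + \frac{17}{27 \left(s + 1\right)} - \frac{23}{54 \left(s - 2\right)}.
Check: d/ds[- \frac{23 \log{\left(s - 2 \right)}}{54} + \frac{17 \log{\left(s + 1 \right)}}{27} - \frac{11 \log{\left(s^{2} + 2 \right)}}{108} - \frac{5 \sqrt{2} \operatorname{atan}{\left(\frac{\sqrt{2} s}{2} \right)}}{54}] = \frac{- 5 s^{2} + 3 s - 9}{3 s^{4} - 3 s^{3} - 6 s - 12} = f(s).

An antiderivative is F(s) = - \frac{23 \log{\left(s - 2 \right)}}{54} + \frac{17 \log{\left(s + 1 \right)}}{27} - \frac{11 \log{\left(s^{2} + 2 \right)}}{108} - \frac{5 \sqrt{2} \operatorname{atan}{\left(\frac{\sqrt{2} s}{2} \right)}}{54}.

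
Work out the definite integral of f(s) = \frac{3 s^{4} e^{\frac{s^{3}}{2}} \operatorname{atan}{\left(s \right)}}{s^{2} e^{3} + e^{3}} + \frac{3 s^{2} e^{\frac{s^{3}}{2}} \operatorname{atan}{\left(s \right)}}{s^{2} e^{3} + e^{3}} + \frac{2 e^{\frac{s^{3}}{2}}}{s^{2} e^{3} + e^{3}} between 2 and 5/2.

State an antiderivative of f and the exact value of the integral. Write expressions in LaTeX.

Antiderivative: F(s) = 2 e^{\frac{s^{3}}{2} - 3} \operatorname{atan}{\left(s \right)}; value = - 2 e \operatorname{atan}{\left(2 \right)} + 2 e^{\frac{77}{16}} \operatorname{atan}{\left(\frac{5}{2} \right)}

f has the shape u'v + uv' for u = 2 \operatorname{atan}{\left(s \right)} and v = e^{\frac{s^{3}}{2} - 3} — it is the derivative of the product u*v.
F(s) = 2 e^{\frac{s^{3}}{2} - 3} \operatorname{atan}{\left(s \right)} is an antiderivative of f.
Check: d/ds[2 e^{\frac{s^{3}}{2} - 3} \operatorname{atan}{\left(s \right)}] = \frac{\frac{3 s^{4} e^{\frac{s^{3}}{2}} \operatorname{atan}{\left(s \right)}}{e^{3}} + \frac{3 s^{2} e^{\frac{s^{3}}{2}} \operatorname{atan}{\left(s \right)}}{e^{3}} + \frac{2 e^{\frac{s^{3}}{2}}}{e^{3}}}{s^{2} + 1}, which equals f(s).
F(5/2) = 2 e^{\frac{77}{16}} \operatorname{atan}{\left(\frac{5}{2} \right)}; F(2) = 2 e \operatorname{atan}{\left(2 \right)}.
Integral = F(5/2) - F(2) = - 2 e \operatorname{atan}{\left(2 \right)} + 2 e^{\frac{77}{16}} \operatorname{atan}{\left(\frac{5}{2} \right)}.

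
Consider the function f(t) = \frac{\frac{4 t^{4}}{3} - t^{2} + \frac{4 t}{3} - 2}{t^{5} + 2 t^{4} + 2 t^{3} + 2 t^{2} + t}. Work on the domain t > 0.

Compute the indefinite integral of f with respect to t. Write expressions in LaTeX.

The denominator factors as 3 t \left(t + 1\right)^{2} \left(t^{2} + 1\right); partial fractions split f into directly integrable pieces: - \frac{4 t + 1}{6 \left(t^{2} + 1\right)} + \frac{4}{t + 1} + \frac{3}{2 \left(t + 1\right)^{2}} - \frac{2}{t}.
Check: d/dt[- \frac{12 t \log{\left(t \right)} - 24 t \log{\left(t + 1 \right)} + 2 t \log{\left(t^{2} + 1 \right)} + t \operatorname{atan}{\left(t \right)} + 12 \log{\left(t \right)} - 24 \log{\left(t + 1 \right)} + 2 \log{\left(t^{2} + 1 \right)} + \operatorname{atan}{\left(t \right)} + 9}{6 \left(t + 1\right)}] = \frac{4 t^{4} - 3 t^{2} + 4 t - 6}{3 t^{5} + 6 t^{4} + 6 t^{3} + 6 t^{2} + 3 t}, which equals f(t).

F(t) = - \frac{12 t \log{\left(t \right)} - 24 t \log{\left(t + 1 \right)} + 2 t \log{\left(t^{2} + 1 \right)} + t \operatorname{atan}{\left(t \right)} + 12 \log{\left(t \right)} - 24 \log{\left(t + 1 \right)} + 2 \log{\left(t^{2} + 1 \right)} + \operatorname{atan}{\left(t \right)} + 9}{6 \left(t + 1\right)} + C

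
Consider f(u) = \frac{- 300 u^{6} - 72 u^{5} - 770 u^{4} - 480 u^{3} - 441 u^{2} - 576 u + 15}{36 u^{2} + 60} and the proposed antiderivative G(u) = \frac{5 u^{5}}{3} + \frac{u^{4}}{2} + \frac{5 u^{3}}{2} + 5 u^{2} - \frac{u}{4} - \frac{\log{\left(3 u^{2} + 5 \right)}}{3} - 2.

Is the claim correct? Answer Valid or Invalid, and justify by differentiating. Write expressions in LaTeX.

d/du[G] = \frac{300 u^{6} + 72 u^{5} + 770 u^{4} + 480 u^{3} + 441 u^{2} + 576 u - 15}{36 u^{2} + 60}
d/du[G] - f(u) = \frac{300 u^{6} + 72 u^{5} + 770 u^{4} + 480 u^{3} + 441 u^{2} + 576 u - 15}{18 u^{2} + 30} != 0.

Invalid: d/du[G] - f = \frac{300 u^{6} + 72 u^{5} + 770 u^{4} + 480 u^{3} + 441 u^{2} + 576 u - 15}{18 u^{2} + 30}, which is not 0.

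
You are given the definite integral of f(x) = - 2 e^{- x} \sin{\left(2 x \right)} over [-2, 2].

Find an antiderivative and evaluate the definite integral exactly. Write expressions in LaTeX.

For F(x) to be correct the identity F'(x) - f(x) = 0 must hold.
F(x) = \frac{\left(2 \sin{\left(2 x \right)} + 4 \cos{\left(2 x \right)}\right) e^{- x}}{5} is an antiderivative of f.
Check: d/dx[\frac{\left(2 \sin{\left(2 x \right)} + 4 \cos{\left(2 x \right)}\right) e^{- x}}{5}] = - 2 e^{- x} \sin{\left(2 x \right)} = f(x).
F(2) = \frac{4 \cos{\left(4 \right)}}{5 e^{2}} + \frac{2 \sin{\left(4 \right)}}{5 e^{2}}; F(-2) = \frac{4 e^{2} \cos{\left(4 \right)}}{5} - \frac{2 e^{2} \sin{\left(4 \right)}}{5}.
Integral = F(2) - F(-2) = \frac{2 e^{2} \sin{\left(4 \right)}}{5} + \frac{4 \cos{\left(4 \right)}}{5 e^{2}} + \frac{2 \sin{\left(4 \right)}}{5 e^{2}} - \frac{4 e^{2} \cos{\left(4 \right)}}{5}.

Antiderivative: F(x) = \frac{\left(2 \sin{\left(2 x \right)} + 4 \cos{\left(2 x \right)}\right) e^{- x}}{5}; value = \frac{2 e^{2} \sin{\left(4 \right)}}{5} + \frac{4 \cos{\left(4 \right)}}{5 e^{2}} + \frac{2 \sin{\left(4 \right)}}{5 e^{2}} - \frac{4 e^{2} \cos{\left(4 \right)}}{5}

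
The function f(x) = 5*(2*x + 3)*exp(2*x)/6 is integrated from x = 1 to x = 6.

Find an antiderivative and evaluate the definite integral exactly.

Antiderivative: F(x) = 5*(x + 1)*exp(2*x)/6; value = -5*exp(2)/3 + 35*exp(12)/6

Recognize the product-rule pattern: f = u'v + uv' with u = 5*x/6 + 5/6, v = exp(2*x), so integration by parts undoes it.
F(x) = 5*(x + 1)*exp(2*x)/6 is an antiderivative of f.
Check: d/dx[5*(x + 1)*exp(2*x)/6] = 5*x*exp(2*x)/3 + 5*exp(2*x)/2, which equals f(x).
F(6) = 35*exp(12)/6; F(1) = 5*exp(2)/3.
Integral = F(6) - F(1) = -5*exp(2)/3 + 35*exp(12)/6.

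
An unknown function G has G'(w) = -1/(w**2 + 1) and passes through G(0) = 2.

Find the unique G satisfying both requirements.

Recover the given G'(w) by differentiating a candidate G(w); any mismatch rules it out.
A general antiderivative is -atan(w) + C.
The condition gives C = 2 - (0) = 2.
So G(w) = 2 - atan(w).
Check: d/dw[2 - atan(w)] = -1/(w**2 + 1) = G'(w).

G(w) = 2 - atan(w)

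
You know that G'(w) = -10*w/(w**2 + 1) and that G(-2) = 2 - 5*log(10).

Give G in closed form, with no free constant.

G(w) = 2 - 5*log(2*w**2 + 2)

The substitution u = 2*w**2 + 2 works: G'(w) is exactly (dG/du)*(du/dw) for that inner function.
A general antiderivative is -5*log(2*w**2 + 2) + C.
The condition gives C = 2 - 5*log(10) - (-5*log(10)) = 2.
So G(w) = 2 - 5*log(2*w**2 + 2).
Check: d/dw[2 - 5*log(2*w**2 + 2)] = -10*w/(w**2 + 1) = G'(w).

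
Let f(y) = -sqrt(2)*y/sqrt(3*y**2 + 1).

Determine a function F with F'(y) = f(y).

An antiderivative is F(y) = -2*sqrt(3*y**2/2 + 1/2)/3.

f matches the chain-rule pattern g'(h)*h' with inner function h(y) = 3*y**2/2 + 1/2; substituting u = h(y) collapses the integral.
Check: d/dy[-2*sqrt(3*y**2/2 + 1/2)/3] = -sqrt(2)*y/sqrt(3*y**2 + 1) = f(y).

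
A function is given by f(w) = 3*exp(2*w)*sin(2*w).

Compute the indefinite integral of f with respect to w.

F(w) = 3*exp(2*w)*sin(2*w)/4 - 3*exp(2*w)*cos(2*w)/4 + C

Recover f(w) by differentiating a candidate F(w); any mismatch rules it out.
Check: d/dw[3*exp(2*w)*sin(2*w)/4 - 3*exp(2*w)*cos(2*w)/4] = 3*exp(2*w)*sin(2*w) = f(w).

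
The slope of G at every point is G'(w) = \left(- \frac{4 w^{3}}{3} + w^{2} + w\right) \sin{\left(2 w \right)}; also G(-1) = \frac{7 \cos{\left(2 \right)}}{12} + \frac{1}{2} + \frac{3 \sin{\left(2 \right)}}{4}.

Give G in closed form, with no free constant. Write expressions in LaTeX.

Check a candidate G(w) by differentiating: d/dw[G] must match the given G'(w).
A general antiderivative is \frac{2 w^{3} \cos{\left(2 w \right)}}{3} - w^{2} \sin{\left(2 w \right)} - \frac{w^{2} \cos{\left(2 w \right)}}{2} + \frac{w \sin{\left(2 w \right)}}{2} - \frac{3 w \cos{\left(2 w \right)}}{2} + \frac{3 \sin{\left(2 w \right)}}{4} + \frac{\cos{\left(2 w \right)}}{4} + C.
The condition gives C = \frac{7 \cos{\left(2 \right)}}{12} + \frac{1}{2} + \frac{3 \sin{\left(2 \right)}}{4} - (\frac{7 \cos{\left(2 \right)}}{12} + \frac{3 \sin{\left(2 \right)}}{4}) = \frac{1}{2}.
So G(w) = \frac{2 w^{3} \cos{\left(2 w \right)}}{3} - w^{2} \sin{\left(2 w \right)} - \frac{w^{2} \cos{\left(2 w \right)}}{2} + \frac{w \sin{\left(2 w \right)}}{2} - \frac{3 w \cos{\left(2 w \right)}}{2} + \frac{3 \sin{\left(2 w \right)}}{4} + \frac{\cos{\left(2 w \right)}}{4} + \frac{1}{2}.
Check: d/dw[\frac{2 w^{3} \cos{\left(2 w \right)}}{3} - w^{2} \sin{\left(2 w \right)} - \frac{w^{2} \cos{\left(2 w \right)}}{2} + \frac{w \sin{\left(2 w \right)}}{2} - \frac{3 w \cos{\left(2 w \right)}}{2} + \frac{3 \sin{\left(2 w \right)}}{4} + \frac{\cos{\left(2 w \right)}}{4} + \frac{1}{2}] = - \frac{4 w^{3} \sin{\left(2 w \right)}}{3} + w^{2} \sin{\left(2 w \right)} + w \sin{\left(2 w \right)}, which equals G'(w).

G(w) = \frac{2 w^{3} \cos{\left(2 w \right)}}{3} - w^{2} \sin{\left(2 w \right)} - \frac{w^{2} \cos{\left(2 w \right)}}{2} + \frac{w \sin{\left(2 w \right)}}{2} - \frac{3 w \cos{\left(2 w \right)}}{2} + \frac{3 \sin{\left(2 w \right)}}{4} + \frac{\cos{\left(2 w \right)}}{4} + \frac{1}{2}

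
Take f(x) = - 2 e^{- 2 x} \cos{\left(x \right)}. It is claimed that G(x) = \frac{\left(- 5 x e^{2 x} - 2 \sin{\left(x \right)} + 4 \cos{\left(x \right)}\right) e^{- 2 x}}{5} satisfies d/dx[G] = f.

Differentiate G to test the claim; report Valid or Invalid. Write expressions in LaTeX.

Invalid: d/dx[G] - f = -1, which is not 0.

d/dx[G] = \left(- e^{2 x} - 2 \cos{\left(x \right)}\right) e^{- 2 x}
d/dx[G] - f(x) = -1 != 0.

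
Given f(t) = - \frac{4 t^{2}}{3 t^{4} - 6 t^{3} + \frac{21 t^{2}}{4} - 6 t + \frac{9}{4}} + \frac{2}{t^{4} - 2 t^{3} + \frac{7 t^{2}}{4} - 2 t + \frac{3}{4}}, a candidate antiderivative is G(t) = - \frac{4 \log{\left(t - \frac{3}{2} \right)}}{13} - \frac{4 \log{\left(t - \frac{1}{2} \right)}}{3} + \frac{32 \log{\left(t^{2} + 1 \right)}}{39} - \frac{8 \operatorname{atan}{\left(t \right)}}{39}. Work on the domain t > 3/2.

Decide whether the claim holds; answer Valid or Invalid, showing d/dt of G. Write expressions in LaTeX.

d/dt[G] = \frac{24 - 16 t^{2}}{12 t^{4} - 24 t^{3} + 21 t^{2} - 24 t + 9}
This equals f(t) exactly, so the claim holds.

Valid: G'(t) = f(t).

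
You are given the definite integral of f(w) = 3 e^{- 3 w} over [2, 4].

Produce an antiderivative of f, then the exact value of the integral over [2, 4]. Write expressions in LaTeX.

Recover f(w) by differentiating a candidate F(w); any mismatch rules it out.
F(w) = - e^{- 3 w} is an antiderivative of f.
Check: d/dw[- e^{- 3 w}] = 3 e^{- 3 w} = f(w).
F(4) = - \frac{1}{e^{12}}; F(2) = - \frac{1}{e^{6}}.
Integral = F(4) - F(2) = - \frac{1}{e^{12}} + e^{-6}.

Antiderivative: F(w) = - e^{- 3 w}; value = - \frac{1}{e^{12}} + e^{-6}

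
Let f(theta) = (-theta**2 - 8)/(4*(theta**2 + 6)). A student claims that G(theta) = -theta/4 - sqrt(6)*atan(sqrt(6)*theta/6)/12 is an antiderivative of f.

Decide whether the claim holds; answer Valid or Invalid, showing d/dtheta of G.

d/dtheta[G] = (-theta**2 - 8)/(4*theta**2 + 24)
This equals f(theta) exactly, so the claim holds.

Valid - differentiating G returns exactly f.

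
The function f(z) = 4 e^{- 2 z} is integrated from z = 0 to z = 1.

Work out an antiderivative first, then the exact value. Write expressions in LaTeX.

Check any antiderivative F(z) by computing F'(z) and comparing it with f(z).
F(z) = - 2 e^{- 2 z} is an antiderivative of f.
Check: d/dz[- 2 e^{- 2 z}] = 4 e^{- 2 z} = f(z).
F(1) = - \frac{2}{e^{2}}; F(0) = -2.
Integral = F(1) - F(0) = 2 - \frac{2}{e^{2}}.

Antiderivative: F(z) = - 2 e^{- 2 z}; value = 2 - \frac{2}{e^{2}}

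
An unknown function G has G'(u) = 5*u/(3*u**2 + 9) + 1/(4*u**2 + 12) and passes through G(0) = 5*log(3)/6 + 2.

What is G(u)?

The integrand splits into summands that can be handled one at a time.
A general antiderivative is 5*log(u**2 + 3)/6 + sqrt(3)*atan(sqrt(3)*u/3)/12 + C.
The condition gives C = 5*log(3)/6 + 2 - (5*log(3)/6) = 2.
So G(u) = 5*log(u**2 + 3)/6 + sqrt(3)*atan(sqrt(3)*u/3)/12 + 2.
Check: d/du[5*log(u**2 + 3)/6 + sqrt(3)*atan(sqrt(3)*u/3)/12 + 2] = (20*u + 3)/(12*u**2 + 36), which equals G'(u).

G(u) = 5*log(u**2 + 3)/6 + sqrt(3)*atan(sqrt(3)*u/3)/12 + 2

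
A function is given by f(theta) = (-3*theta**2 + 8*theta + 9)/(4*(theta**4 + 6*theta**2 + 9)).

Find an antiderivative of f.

f has the shape u'v + uv' for u = 1/(theta**2 + 3) and v = 3*theta/4 - 1 — it is the derivative of the product u*v.
Check: d/dtheta[(3*theta - 4)/(4*(theta**2 + 3))] = (-3*theta**2 + 8*theta + 9)/(4*theta**4 + 24*theta**2 + 36), which equals f(theta).

An antiderivative is F(theta) = (3*theta - 4)/(4*(theta**2 + 3)).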